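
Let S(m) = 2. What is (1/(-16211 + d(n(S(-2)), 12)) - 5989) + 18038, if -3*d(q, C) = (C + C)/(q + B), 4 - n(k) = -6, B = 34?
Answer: 2148613816/178323 ≈ 12049.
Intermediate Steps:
n(k) = 10 (n(k) = 4 - 1*(-6) = 4 + 6 = 10)
d(q, C) = -2*C/(3*(34 + q)) (d(q, C) = -(C + C)/(3*(q + 34)) = -2*C/(3*(34 + q)))
(1/(-16211 + d(n(S(-2)), 12)) - 5989) + 18038 = (1/(-16211 - 2*12/(102 + 3*10)) - 5989) + 18038 = (1/(-16211 - 2*12/(102 + 30)) - 5989) + 18038 = (1/(-16211 - 2*12/132) - 5989) + 18038 = (1/(-16211 - 2*12*1/132) - 5989) + 18038 = (1/(-16211 - 2/11) - 5989) + 18038 = (1/(-178323/11) - 5989) + 18038 = (-11/178323 - 5989) + 18038 = -1067976458/178323 + 18038 = 2148613816/178323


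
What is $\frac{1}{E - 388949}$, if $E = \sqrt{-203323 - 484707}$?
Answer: $- \frac{388949}{151282012631} - \frac{i \sqrt{688030}}{151282012631} \approx -2.571 \cdot 10^{-6} - 5.483 \cdot 10^{-9} i$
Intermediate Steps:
$E = i \sqrt{688030}$ ($E = \sqrt{-688030} = i \sqrt{688030} \approx 829.48 i$)
$\frac{1}{E - 388949} = \frac{1}{i \sqrt{688030} - 388949} = \frac{1}{-388949 + i \sqrt{688030}}$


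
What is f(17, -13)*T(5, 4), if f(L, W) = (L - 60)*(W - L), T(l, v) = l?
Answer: 6450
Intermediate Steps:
f(L, W) = (-60 + L)*(W - L)
f(17, -13)*T(5, 4) = (-1*17**2 - 60*(-13) + 60*17 + 17*(-13))*5 = (-1*289 + 780 + 1020 - 221)*5 = (-289 + 780 + 1020 - 221)*5 = 1290*5 = 6450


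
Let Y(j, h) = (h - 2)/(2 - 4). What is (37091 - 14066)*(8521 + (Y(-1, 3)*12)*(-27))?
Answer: 199926075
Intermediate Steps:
Y(j, h) = 1 - h/2 (Y(j, h) = (-2 + h)/(-2) = (-2 + h)*(-½) = 1 - h/2)
(37091 - 14066)*(8521 + (Y(-1, 3)*12)*(-27)) = (37091 - 14066)*(8521 + ((1 - ½*3)*12)*(-27)) = 23025*(8521 + ((1 - 3/2)*12)*(-27)) = 23025*(8521 - ½*12*(-27)) = 23025*(8521 - 6*(-27)) = 23025*(8521 + 162) = 23025*8683 = 199926075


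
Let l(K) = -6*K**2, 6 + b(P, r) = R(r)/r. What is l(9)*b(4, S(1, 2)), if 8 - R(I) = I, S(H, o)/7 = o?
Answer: 21870/7 ≈ 3124.3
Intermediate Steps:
S(H, o) = 7*o
R(I) = 8 - I
b(P, r) = -6 + (8 - r)/r
l(9)*b(4, S(1, 2)) = (-6*9**2)*(-7 + 8/((7*2))) = (-6*81)*(-7 + 8/14) = -486*(-7 + 8*(1/14)) = -486*(-7 + 4/7) = -486*(-45/7) = 21870/7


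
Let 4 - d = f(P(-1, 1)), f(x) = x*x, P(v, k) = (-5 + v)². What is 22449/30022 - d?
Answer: 38810873/30022 ≈ 1292.7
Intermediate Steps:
f(x) = x²
d = -1292 (d = 4 - ((-5 - 1)²)² = 4 - ((-6)²)² = 4 - 1*36² = 4 - 1*1296 = 4 - 1296 = -1292)
22449/30022 - d = 22449/30022 - 1*(-1292) = 22449*(1/30022) + 1292 = 22449/30022 + 1292 = 38810873/30022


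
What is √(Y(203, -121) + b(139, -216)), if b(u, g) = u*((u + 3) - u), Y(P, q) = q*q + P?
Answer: √15261 ≈ 123.54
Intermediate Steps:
Y(P, q) = P + q² (Y(P, q) = q² + P = P + q²)
b(u, g) = 3*u (b(u, g) = u*((3 + u) - u) = u*3 = 3*u)
√(Y(203, -121) + b(139, -216)) = √((203 + (-121)²) + 3*139) = √((203 + 14641) + 417) = √(14844 + 417) = √15261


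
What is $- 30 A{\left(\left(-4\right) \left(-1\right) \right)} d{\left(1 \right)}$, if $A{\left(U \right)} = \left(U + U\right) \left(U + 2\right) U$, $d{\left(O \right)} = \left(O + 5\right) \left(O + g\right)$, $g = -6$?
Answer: $172800$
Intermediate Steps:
$d{\left(O \right)} = \left(-6 + O\right) \left(5 + O\right)$ ($d{\left(O \right)} = \left(O + 5\right) \left(O - 6\right) = \left(5 + O\right) \left(-6 + O\right) = \left(-6 + O\right) \left(5 + O\right)$)
$A{\left(U \right)} = 2 U^{2} \left(2 + U\right)$ ($A{\left(U \right)} = 2 U \left(2 + U\right) U = 2 U^{2} \left(2 + U\right)$)
$- 30 A{\left(\left(-4\right) \left(-1\right) \right)} d{\left(1 \right)} = - 30 \cdot 2 \left(\left(-4\right) \left(-1\right)\right)^{2} \left(2 - -4\right) \left(-30 + 1^{2} - 1\right) = - 30 \cdot 2 \cdot 4^{2} \left(2 + 4\right) \left(-30 + 1 - 1\right) = - 30 \cdot 2 \cdot 16 \cdot 6 \left(-30\right) = \left(-30\right) 192 \left(-30\right) = \left(-5760\right) \left(-30\right) = 172800$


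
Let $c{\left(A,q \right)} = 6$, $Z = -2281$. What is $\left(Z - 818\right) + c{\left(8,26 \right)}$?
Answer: $-3093$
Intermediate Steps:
$\left(Z - 818\right) + c{\left(8,26 \right)} = \left(-2281 - 818\right) + 6 = -3099 + 6 = -3093$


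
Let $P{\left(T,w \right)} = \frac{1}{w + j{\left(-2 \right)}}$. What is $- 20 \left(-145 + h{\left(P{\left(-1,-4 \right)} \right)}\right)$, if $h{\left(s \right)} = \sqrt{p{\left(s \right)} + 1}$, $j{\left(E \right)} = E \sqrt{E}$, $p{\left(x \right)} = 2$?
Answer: $2900 - 20 \sqrt{3} \approx 2865.4$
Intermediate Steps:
$j{\left(E \right)} = E^{\frac{3}{2}}$
$P{\left(T,w \right)} = \frac{1}{w - 2 i \sqrt{2}}$ ($P{\left(T,w \right)} = \frac{1}{w + \left(-2\right)^{\frac{3}{2}}} = \frac{1}{w - 2 i \sqrt{2}}$)
$h{\left(s \right)} = \sqrt{3}$ ($h{\left(s \right)} = \sqrt{2 + 1} = \sqrt{3}$)
$- 20 \left(-145 + h{\left(P{\left(-1,-4 \right)} \right)}\right) = - 20 \left(-145 + \sqrt{3}\right) = 2900 - 20 \sqrt{3}$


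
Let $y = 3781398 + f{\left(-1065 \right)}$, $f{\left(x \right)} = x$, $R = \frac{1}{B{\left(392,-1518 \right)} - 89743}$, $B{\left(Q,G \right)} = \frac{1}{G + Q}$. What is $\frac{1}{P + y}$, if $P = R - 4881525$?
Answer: $- \frac{101050619}{111276133238974} \approx -9.0811 \cdot 10^{-7}$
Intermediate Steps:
$R = - \frac{1126}{101050619}$ ($R = \frac{1}{\frac{1}{-1518 + 392} - 89743} = \frac{1}{\frac{1}{-1126} - 89743} = \frac{1}{- \frac{1}{1126} - 89743} = \frac{1}{- \frac{101050619}{1126}} = - \frac{1126}{101050619} \approx -1.1143 \cdot 10^{-5}$)
$y = 3780333$ ($y = 3781398 - 1065 = 3780333$)
$P = - \frac{493281122915101}{101050619}$ ($P = - \frac{1126}{101050619} - 4881525 = - \frac{493281122915101}{101050619} \approx -4.8815 \cdot 10^{6}$)
$\frac{1}{P + y} = \frac{1}{- \frac{493281122915101}{101050619} + 3780333} = \frac{1}{- \frac{111276133238974}{101050619}} = - \frac{101050619}{111276133238974}$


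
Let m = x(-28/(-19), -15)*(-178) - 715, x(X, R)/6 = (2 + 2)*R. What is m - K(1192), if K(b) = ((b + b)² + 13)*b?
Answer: -6774631683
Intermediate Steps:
x(X, R) = 24*R (x(X, R) = 6*((2 + 2)*R) = 6*(4*R) = 24*R)
K(b) = b*(13 + 4*b²) (K(b) = ((2*b)² + 13)*b = (4*b² + 13)*b = (13 + 4*b²)*b = b*(13 + 4*b²))
m = 63365 (m = (24*(-15))*(-178) - 715 = -360*(-178) - 715 = 64080 - 715 = 63365)
m - K(1192) = 63365 - 1192*(13 + 4*1192²) = 63365 - 1192*(13 + 4*1420864) = 63365 - 1192*(13 + 5683456) = 63365 - 1192*5683469 = 63365 - 1*6774695048 = 63365 - 6774695048 = -6774631683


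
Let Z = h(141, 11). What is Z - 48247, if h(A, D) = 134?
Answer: -48113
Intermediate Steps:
Z = 134
Z - 48247 = 134 - 48247 = -48113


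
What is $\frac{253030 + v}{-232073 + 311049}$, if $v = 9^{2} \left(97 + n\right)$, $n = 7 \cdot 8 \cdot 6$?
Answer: $\frac{288103}{78976} \approx 3.648$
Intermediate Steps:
$n = 336$ ($n = 56 \cdot 6 = 336$)
$v = 35073$ ($v = 9^{2} \left(97 + 336\right) = 81 \cdot 433 = 35073$)
$\frac{253030 + v}{-232073 + 311049} = \frac{253030 + 35073}{-232073 + 311049} = \frac{288103}{78976}$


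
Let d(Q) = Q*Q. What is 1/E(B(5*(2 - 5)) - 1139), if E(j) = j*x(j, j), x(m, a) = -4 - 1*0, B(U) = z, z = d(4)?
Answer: 1/4492 ≈ 0.00022262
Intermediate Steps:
d(Q) = Q²
z = 16 (z = 4² = 16)
B(U) = 16
x(m, a) = -4 (x(m, a) = -4 + 0 = -4)
E(j) = -4*j (E(j) = j*(-4) = -4*j)
1/E(B(5*(2 - 5)) - 1139) = 1/(-4*(16 - 1139)) = 1/(-4*(-1123)) = 1/4492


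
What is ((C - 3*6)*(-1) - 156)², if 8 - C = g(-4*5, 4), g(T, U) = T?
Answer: 27556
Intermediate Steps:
C = 28 (C = 8 - (-4)*5 = 8 - 1*(-20) = 8 + 20 = 28)
((C - 3*6)*(-1) - 156)² = ((28 - 3*6)*(-1) - 156)² = ((28 - 18)*(-1) - 156)² = (10*(-1) - 156)² = (-10 - 156)² = (-166)² = 27556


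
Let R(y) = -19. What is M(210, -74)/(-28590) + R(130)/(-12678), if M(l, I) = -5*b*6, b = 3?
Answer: 56141/12082134 ≈ 0.0046466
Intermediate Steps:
M(l, I) = -90 (M(l, I) = -5*3*6 = -15*6 = -90)
M(210, -74)/(-28590) + R(130)/(-12678) = -90/(-28590) - 19/(-12678) = -90*(-1/28590) - 19*(-1/12678) = 3/953 + 19/12678 = 56141/12082134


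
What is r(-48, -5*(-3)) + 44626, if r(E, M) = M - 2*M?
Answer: 44611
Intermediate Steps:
r(E, M) = -M
r(-48, -5*(-3)) + 44626 = -(-5)*(-3) + 44626 = -1*15 + 44626 = -15 + 44626 = 44611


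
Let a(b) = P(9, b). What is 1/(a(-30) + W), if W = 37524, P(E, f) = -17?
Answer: 1/37507 ≈ 2.6662e-5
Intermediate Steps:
a(b) = -17
1/(a(-30) + W) = 1/(-17 + 37524) = 1/37507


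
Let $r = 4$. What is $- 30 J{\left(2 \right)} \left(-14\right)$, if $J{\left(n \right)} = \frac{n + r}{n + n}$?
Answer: $630$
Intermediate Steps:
$J{\left(n \right)} = \frac{4 + n}{2 n}$ ($J{\left(n \right)} = \frac{n + 4}{n + n} = \frac{4 + n}{2 n}$)
$- 30 J{\left(2 \right)} \left(-14\right) = - 30 \frac{4 + 2}{2 \cdot 2} \left(-14\right) = - 30 \cdot \frac{1}{2} \cdot \frac{1}{2} \cdot 6 \left(-14\right) = \left(-30\right) \frac{3}{2} \left(-14\right) = \left(-45\right) \left(-14\right) = 630$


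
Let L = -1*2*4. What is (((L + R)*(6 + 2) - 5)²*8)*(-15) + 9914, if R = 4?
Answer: -154366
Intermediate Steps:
L = -8 (L = -2*4 = -8)
(((L + R)*(6 + 2) - 5)²*8)*(-15) + 9914 = (((-8 + 4)*(6 + 2) - 5)²*8)*(-15) + 9914 = ((-4*8 - 5)²*8)*(-15) + 9914 = ((-32 - 5)²*8)*(-15) + 9914 = ((-37)²*8)*(-15) + 9914 = (1369*8)*(-15) + 9914 = 10952*(-15) + 9914 = -164280 + 9914 = -154366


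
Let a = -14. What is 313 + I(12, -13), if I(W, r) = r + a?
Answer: 286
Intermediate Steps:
I(W, r) = -14 + r (I(W, r) = r - 14 = -14 + r)
313 + I(12, -13) = 313 + (-14 - 13) = 313 - 27 = 286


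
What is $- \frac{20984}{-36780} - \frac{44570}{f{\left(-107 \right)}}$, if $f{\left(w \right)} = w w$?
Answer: $- \frac{349759696}{105273555} \approx -3.3224$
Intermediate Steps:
$f{\left(w \right)} = w^{2}$
$- \frac{20984}{-36780} - \frac{44570}{f{\left(-107 \right)}} = - \frac{20984}{-36780} - \frac{44570}{\left(-107\right)^{2}} = \left(-20984\right) \left(- \frac{1}{36780}\right) - \frac{44570}{11449} = \frac{5246}{9195} - \frac{44570}{11449} = - \frac{349759696}{105273555}$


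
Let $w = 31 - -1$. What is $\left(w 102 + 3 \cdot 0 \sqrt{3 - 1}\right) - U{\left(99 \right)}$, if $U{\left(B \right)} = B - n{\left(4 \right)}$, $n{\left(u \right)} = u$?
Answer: $3169$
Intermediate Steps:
$w = 32$ ($w = 31 + 1 = 32$)
$U{\left(B \right)} = -4 + B$ ($U{\left(B \right)} = B - 4 = -4 + B$)
$\left(w 102 + 3 \cdot 0 \sqrt{3 - 1}\right) - U{\left(99 \right)} = \left(32 \cdot 102 + 3 \cdot 0 \sqrt{3 - 1}\right) - \left(-4 + 99\right) = \left(3264 + 0 \sqrt{2}\right) - 95 = \left(3264 + 0\right) - 95 = 3264 - 95 = 3169$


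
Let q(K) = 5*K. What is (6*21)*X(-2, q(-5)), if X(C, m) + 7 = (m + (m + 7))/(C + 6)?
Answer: -4473/2 ≈ -2236.5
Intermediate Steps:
X(C, m) = -7 + (7 + 2*m)/(6 + C) (X(C, m) = -7 + (m + (m + 7))/(C + 6) = -7 + (m + (7 + m))/(6 + C) = -7 + (7 + 2*m)/(6 + C))
(6*21)*X(-2, q(-5)) = (6*21)*((-35 - 7*(-2) + 2*(5*(-5)))/(6 - 2)) = 126*((-35 + 14 + 2*(-25))/4) = 126*((-35 + 14 - 50)/4) = 126*((¼)*(-71)) = 126*(-71/4) = -4473/2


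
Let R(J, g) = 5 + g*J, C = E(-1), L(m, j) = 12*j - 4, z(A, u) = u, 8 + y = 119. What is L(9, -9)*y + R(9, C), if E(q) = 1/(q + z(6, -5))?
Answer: -24857/2 ≈ -12429.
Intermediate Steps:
y = 111 (y = -8 + 119 = 111)
L(m, j) = -4 + 12*j
E(q) = 1/(-5 + q) (E(q) = 1/(q - 5) = 1/(-5 + q))
C = -⅙ (C = 1/(-5 - 1) = 1/(-6) = -⅙ ≈ -0.16667)
R(J, g) = 5 + J*g
L(9, -9)*y + R(9, C) = (-4 + 12*(-9))*111 + (5 + 9*(-⅙)) = (-4 - 108)*111 + (5 - 3/2) = -112*111 + 7/2 = -12432 + 7/2 = -24857/2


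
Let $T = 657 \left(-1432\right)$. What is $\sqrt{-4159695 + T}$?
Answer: $i \sqrt{5100519} \approx 2258.4 i$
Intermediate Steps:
$T = -940824$
$\sqrt{-4159695 + T} = \sqrt{-4159695 - 940824} = \sqrt{-5100519} = i \sqrt{5100519}$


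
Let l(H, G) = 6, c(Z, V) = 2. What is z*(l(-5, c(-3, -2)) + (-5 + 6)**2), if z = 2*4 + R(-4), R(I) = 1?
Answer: 63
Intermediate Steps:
z = 9 (z = 2*4 + 1 = 8 + 1 = 9)
z*(l(-5, c(-3, -2)) + (-5 + 6)**2) = 9*(6 + (-5 + 6)**2) = 9*(6 + 1**2) = 9*(6 + 1) = 9*7 = 63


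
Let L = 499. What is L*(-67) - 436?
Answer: -33869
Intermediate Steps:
L*(-67) - 436 = 499*(-67) - 436 = -33433 - 436 = -33869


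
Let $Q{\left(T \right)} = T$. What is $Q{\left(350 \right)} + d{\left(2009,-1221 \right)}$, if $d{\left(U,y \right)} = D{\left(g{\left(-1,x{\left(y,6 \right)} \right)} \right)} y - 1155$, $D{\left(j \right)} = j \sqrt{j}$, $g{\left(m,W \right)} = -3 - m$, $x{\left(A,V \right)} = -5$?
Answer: $-805 + 2442 i \sqrt{2} \approx -805.0 + 3453.5 i$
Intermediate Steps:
$D{\left(j \right)} = j^{\frac{3}{2}}$
$d{\left(U,y \right)} = -1155 - 2 i y \sqrt{2}$ ($d{\left(U,y \right)} = \left(-3 - -1\right)^{\frac{3}{2}} y - 1155 = \left(-3 + 1\right)^{\frac{3}{2}} y - 1155 = \left(-2\right)^{\frac{3}{2}} y - 1155 = - 2 i \sqrt{2} y - 1155 = - 2 i y \sqrt{2} - 1155 = -1155 - 2 i y \sqrt{2}$)
$Q{\left(350 \right)} + d{\left(2009,-1221 \right)} = 350 - \left(1155 + 2 i \left(-1221\right) \sqrt{2}\right) = 350 - \left(1155 - 2442 i \sqrt{2}\right) = -805 + 2442 i \sqrt{2}$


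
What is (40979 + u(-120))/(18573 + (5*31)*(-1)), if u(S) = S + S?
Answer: 40739/18418 ≈ 2.2119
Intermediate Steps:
u(S) = 2*S
(40979 + u(-120))/(18573 + (5*31)*(-1)) = (40979 + 2*(-120))/(18573 + (5*31)*(-1)) = (40979 - 240)/(18573 + 155*(-1)) = 40739/(18573 - 155) = 40739/18418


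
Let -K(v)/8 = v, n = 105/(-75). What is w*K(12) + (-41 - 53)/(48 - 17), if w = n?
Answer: 20362/155 ≈ 131.37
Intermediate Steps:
n = -7/5 (n = 105*(-1/75) = -7/5 ≈ -1.4000)
K(v) = -8*v
w = -7/5 ≈ -1.4000
w*K(12) + (-41 - 53)/(48 - 17) = -(-56)*12/5 + (-41 - 53)/(48 - 17) = -7/5*(-96) - 94/31 = 672/5 - 94*1/31 = 672/5 - 94/31 = 20362/155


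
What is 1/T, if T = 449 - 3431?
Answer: -1/2982 ≈ -0.00033535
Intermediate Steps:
T = -2982
1/T = 1/(-2982) = -1/2982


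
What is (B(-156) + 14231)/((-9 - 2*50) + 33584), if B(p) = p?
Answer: 563/1339 ≈ 0.42046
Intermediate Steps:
(B(-156) + 14231)/((-9 - 2*50) + 33584) = (-156 + 14231)/((-9 - 2*50) + 33584) = 14075/((-9 - 100) + 33584) = 14075/(-109 + 33584) = 14075/33475 = 14075*(1/33475) = 563/1339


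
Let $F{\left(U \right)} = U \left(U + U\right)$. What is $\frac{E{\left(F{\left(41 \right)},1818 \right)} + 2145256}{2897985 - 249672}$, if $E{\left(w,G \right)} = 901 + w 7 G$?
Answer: $\frac{44930969}{2648313} \approx 16.966$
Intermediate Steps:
$F{\left(U \right)} = 2 U^{2}$ ($F{\left(U \right)} = U 2 U = 2 U^{2}$)
$E{\left(w,G \right)} = 901 + 7 G w$
$\frac{E{\left(F{\left(41 \right)},1818 \right)} + 2145256}{2897985 - 249672} = \frac{\left(901 + 7 \cdot 1818 \cdot 2 \cdot 41^{2}\right) + 2145256}{2897985 - 249672} = \frac{\left(901 + 7 \cdot 1818 \cdot 2 \cdot 1681\right) + 2145256}{2648313} = \left(\left(901 + 7 \cdot 1818 \cdot 3362\right) + 2145256\right) \frac{1}{2648313} = \left(\left(901 + 42784812\right) + 2145256\right) \frac{1}{2648313} = \left(42785713 + 2145256\right) \frac{1}{2648313} = 44930969 \cdot \frac{1}{2648313} = \frac{44930969}{2648313}$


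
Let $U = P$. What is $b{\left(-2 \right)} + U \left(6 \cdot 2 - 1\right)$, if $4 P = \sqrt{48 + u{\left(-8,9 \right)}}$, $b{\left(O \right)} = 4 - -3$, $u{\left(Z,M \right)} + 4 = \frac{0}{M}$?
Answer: $7 + \frac{11 \sqrt{11}}{2} \approx 25.241$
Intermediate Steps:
$u{\left(Z,M \right)} = -4$ ($u{\left(Z,M \right)} = -4 + \frac{0}{M} = -4 + 0 = -4$)
$b{\left(O \right)} = 7$ ($b{\left(O \right)} = 4 + 3 = 7$)
$P = \frac{\sqrt{11}}{2}$ ($P = \frac{\sqrt{48 - 4}}{4} = \frac{\sqrt{44}}{4} = \frac{2 \sqrt{11}}{4} = \frac{\sqrt{11}}{2} \approx 1.6583$)
$U = \frac{\sqrt{11}}{2} \approx 1.6583$
$b{\left(-2 \right)} + U \left(6 \cdot 2 - 1\right) = 7 + \frac{\sqrt{11}}{2} \left(6 \cdot 2 - 1\right) = 7 + \frac{\sqrt{11}}{2} \left(12 - 1\right) = 7 + \frac{\sqrt{11}}{2} \cdot 11 = 7 + \frac{11 \sqrt{11}}{2}$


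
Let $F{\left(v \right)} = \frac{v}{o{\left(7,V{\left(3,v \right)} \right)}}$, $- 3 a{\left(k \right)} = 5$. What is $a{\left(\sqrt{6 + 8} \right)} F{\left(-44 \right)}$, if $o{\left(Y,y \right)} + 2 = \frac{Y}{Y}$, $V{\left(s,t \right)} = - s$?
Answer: $- \frac{220}{3} \approx -73.333$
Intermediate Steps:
$a{\left(k \right)} = - \frac{5}{3}$ ($a{\left(k \right)} = \left(- \frac{1}{3}\right) 5 = - \frac{5}{3}$)
$o{\left(Y,y \right)} = -1$ ($o{\left(Y,y \right)} = -2 + \frac{Y}{Y} = -2 + 1 = -1$)
$F{\left(v \right)} = - v$ ($F{\left(v \right)} = \frac{v}{-1} = v \left(-1\right) = - v$)
$a{\left(\sqrt{6 + 8} \right)} F{\left(-44 \right)} = - \frac{5 \left(\left(-1\right) \left(-44\right)\right)}{3} = \left(- \frac{5}{3}\right) 44 = - \frac{220}{3}$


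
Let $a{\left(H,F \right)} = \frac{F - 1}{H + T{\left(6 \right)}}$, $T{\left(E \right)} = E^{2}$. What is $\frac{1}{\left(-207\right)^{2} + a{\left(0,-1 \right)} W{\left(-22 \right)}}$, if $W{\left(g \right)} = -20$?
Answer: $\frac{9}{385651} \approx 2.3337 \cdot 10^{-5}$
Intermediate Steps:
$a{\left(H,F \right)} = \frac{-1 + F}{36 + H}$ ($a{\left(H,F \right)} = \frac{F - 1}{H + 6^{2}} = \frac{-1 + F}{H + 36} = \frac{-1 + F}{36 + H}$)
$\frac{1}{\left(-207\right)^{2} + a{\left(0,-1 \right)} W{\left(-22 \right)}} = \frac{1}{\left(-207\right)^{2} + \frac{-1 - 1}{36 + 0} \left(-20\right)} = \frac{1}{42849 + \frac{1}{36} \left(-2\right) \left(-20\right)} = \frac{1}{42849 - - \frac{10}{9}} = \frac{1}{42849 + \frac{10}{9}} = \frac{1}{\frac{385651}{9}} = \frac{9}{385651}$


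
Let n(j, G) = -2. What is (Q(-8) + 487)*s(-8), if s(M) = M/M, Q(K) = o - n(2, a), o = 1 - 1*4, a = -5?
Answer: 486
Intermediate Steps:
o = -3 (o = 1 - 4 = -3)
Q(K) = -1 (Q(K) = -3 - 1*(-2) = -3 + 2 = -1)
s(M) = 1
(Q(-8) + 487)*s(-8) = (-1 + 487)*1 = 486*1 = 486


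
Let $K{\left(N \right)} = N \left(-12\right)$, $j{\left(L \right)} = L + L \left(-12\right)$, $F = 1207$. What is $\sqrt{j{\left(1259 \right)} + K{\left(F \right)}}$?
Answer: $i \sqrt{28333} \approx 168.32 i$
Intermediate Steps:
$j{\left(L \right)} = - 11 L$ ($j{\left(L \right)} = L - 12 L = - 11 L$)
$K{\left(N \right)} = - 12 N$
$\sqrt{j{\left(1259 \right)} + K{\left(F \right)}} = \sqrt{\left(-11\right) 1259 - 14484} = \sqrt{-13849 - 14484} = \sqrt{-28333} = i \sqrt{28333}$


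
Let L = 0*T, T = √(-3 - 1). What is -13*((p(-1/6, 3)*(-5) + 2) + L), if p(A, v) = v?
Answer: 169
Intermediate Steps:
T = 2*I (T = √(-4) = 2*I ≈ 2.0*I)
L = 0 (L = 0*(2*I) = 0)
-13*((p(-1/6, 3)*(-5) + 2) + L) = -13*((3*(-5) + 2) + 0) = -13*((-15 + 2) + 0) = -13*(-13 + 0) = -13*(-13) = 169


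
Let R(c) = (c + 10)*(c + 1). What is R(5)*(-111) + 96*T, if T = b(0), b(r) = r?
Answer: -9990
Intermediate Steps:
T = 0
R(c) = (1 + c)*(10 + c) (R(c) = (10 + c)*(1 + c) = (1 + c)*(10 + c))
R(5)*(-111) + 96*T = (10 + 5² + 11*5)*(-111) + 96*0 = (10 + 25 + 55)*(-111) + 0 = 90*(-111) + 0 = -9990 + 0 = -9990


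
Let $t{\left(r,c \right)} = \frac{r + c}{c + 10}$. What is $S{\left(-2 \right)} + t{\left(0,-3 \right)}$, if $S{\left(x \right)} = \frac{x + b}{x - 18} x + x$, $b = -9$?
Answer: $- \frac{247}{70} \approx -3.5286$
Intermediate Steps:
$S{\left(x \right)} = x + \frac{x \left(-9 + x\right)}{-18 + x}$ ($S{\left(x \right)} = \frac{x - 9}{x - 18} x + x = \frac{-9 + x}{-18 + x} x + x = \frac{x \left(-9 + x\right)}{-18 + x} + x = x + \frac{x \left(-9 + x\right)}{-18 + x}$)
$t{\left(r,c \right)} = \frac{c + r}{10 + c}$
$S{\left(-2 \right)} + t{\left(0,-3 \right)} = - \frac{2 \left(-27 + 2 \left(-2\right)\right)}{-18 - 2} + \frac{-3 + 0}{10 - 3} = - \frac{2 \left(-27 - 4\right)}{-20} + \frac{1}{7} \left(-3\right) = \left(-2\right) \left(- \frac{1}{20}\right) \left(-31\right) + \frac{1}{7} \left(-3\right) = - \frac{31}{10} - \frac{3}{7} = - \frac{247}{70}$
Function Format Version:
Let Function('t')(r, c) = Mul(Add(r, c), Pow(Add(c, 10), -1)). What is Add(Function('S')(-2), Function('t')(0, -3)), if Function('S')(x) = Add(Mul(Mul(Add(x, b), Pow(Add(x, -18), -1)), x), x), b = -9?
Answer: Rational(-247, 70) ≈ -3.5286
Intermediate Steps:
Function('S')(x) = Add(x, Mul(x, Pow(Add(-18, x), -1), Add(-9, x))) (Function('S')(x) = Add(Mul(Mul(Add(x, -9), Pow(Add(x, -18), -1)), x), x) = Add(Mul(Mul(Add(-9, x), Pow(Add(-18, x), -1)), x), x) = Add(Mul(Mul(Pow(Add(-18, x), -1), Add(-9, x)), x), x) = Add(Mul(x, Pow(Add(-18, x), -1), Add(-9, x)), x) = Add(x, Mul(x, Pow(Add(-18, x), -1), Add(-9, x))))
Function('t')(r, c) = Mul(Pow(Add(10, c), -1), Add(c, r)) (Function('t')(r, c) = Mul(Add(c, r), Pow(Add(10, c), -1)) = Mul(Pow(Add(10, c), -1), Add(c, r)))
Add(Function('S')(-2), Function('t')(0, -3)) = Add(Mul(-2, Pow(Add(-18, -2), -1), Add(-27, Mul(2, -2))), Mul(Pow(Add(10, -3), -1), Add(-3, 0))) = Add(Mul(-2, Pow(-20, -1), Add(-27, -4)), Mul(Pow(7, -1), -3)) = Add(Mul(-2, Rational(-1, 20), -31), Mul(Rational(1, 7), -3)) = Add(Rational(-31, 10), Rational(-3, 7)) = Rational(-247, 70)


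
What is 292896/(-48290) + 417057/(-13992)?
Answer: -6929069/193160 ≈ -35.872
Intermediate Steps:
292896/(-48290) + 417057/(-13992) = 292896*(-1/48290) + 417057*(-1/13992) = -146448/24145 - 2623/88 = -6929069/193160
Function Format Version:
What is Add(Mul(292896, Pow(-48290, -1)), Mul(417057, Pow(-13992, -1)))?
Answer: Rational(-6929069, 193160) ≈ -35.872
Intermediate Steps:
Add(Mul(292896, Pow(-48290, -1)), Mul(417057, Pow(-13992, -1))) = Add(Mul(292896, Rational(-1, 48290)), Mul(417057, Rational(-1, 13992))) = Add(Rational(-146448, 24145), Rational(-2623, 88)) = Rational(-6929069, 193160)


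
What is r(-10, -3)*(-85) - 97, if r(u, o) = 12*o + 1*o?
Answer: 3218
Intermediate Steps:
r(u, o) = 13*o (r(u, o) = 12*o + o = 13*o)
r(-10, -3)*(-85) - 97 = (13*(-3))*(-85) - 97 = -39*(-85) - 97 = 3315 - 97 = 3218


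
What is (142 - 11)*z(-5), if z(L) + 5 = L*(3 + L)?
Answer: 655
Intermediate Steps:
z(L) = -5 + L*(3 + L)
(142 - 11)*z(-5) = (142 - 11)*(-5 + (-5)² + 3*(-5)) = 131*(-5 + 25 - 15) = 131*5 = 655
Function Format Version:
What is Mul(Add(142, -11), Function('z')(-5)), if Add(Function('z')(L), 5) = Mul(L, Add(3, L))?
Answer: 655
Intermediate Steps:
Function('z')(L) = Add(-5, Mul(L, Add(3, L)))
Mul(Add(142, -11), Function('z')(-5)) = Mul(Add(142, -11), Add(-5, Pow(-5, 2), Mul(3, -5))) = Mul(131, Add(-5, 25, -15)) = Mul(131, 5) = 655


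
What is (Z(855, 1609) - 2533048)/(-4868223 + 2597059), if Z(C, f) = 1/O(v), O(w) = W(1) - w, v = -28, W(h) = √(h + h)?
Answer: 70744411/63430366 + √2/1776050248 ≈ 1.1153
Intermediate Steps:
W(h) = √2*√h (W(h) = √(2*h) = √2*√h)
O(w) = √2 - w (O(w) = √2*√1 - w = √2*1 - w = √2 - w)
Z(C, f) = 1/(28 + √2) (Z(C, f) = 1/(√2 - 1*(-28)) = 1/(√2 + 28) = 1/(28 + √2))
(Z(855, 1609) - 2533048)/(-4868223 + 2597059) = ((14/391 - √2/782) - 2533048)/(-4868223 + 2597059) = (-990421754/391 - √2/782)/(-2271164) = (-990421754/391 - √2/782)*(-1/2271164) = 70744411/63430366 + √2/1776050248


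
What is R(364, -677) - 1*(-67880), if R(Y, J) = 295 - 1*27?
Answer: 68148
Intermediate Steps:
R(Y, J) = 268 (R(Y, J) = 295 - 27 = 268)
R(364, -677) - 1*(-67880) = 268 - 1*(-67880) = 268 + 67880 = 68148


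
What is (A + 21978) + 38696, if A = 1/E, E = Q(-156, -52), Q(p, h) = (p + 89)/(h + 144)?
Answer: 4065066/67 ≈ 60673.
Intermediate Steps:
Q(p, h) = (89 + p)/(144 + h)
E = -67/92 (E = (89 - 156)/(144 - 52) = -67/92 ≈ -0.72826)
A = -92/67 (A = 1/(-67/92) = -92/67 ≈ -1.3731)
(A + 21978) + 38696 = (-92/67 + 21978) + 38696 = 1472434/67 + 38696 = 4065066/67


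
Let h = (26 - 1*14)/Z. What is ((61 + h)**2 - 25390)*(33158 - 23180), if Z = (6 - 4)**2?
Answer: -212471532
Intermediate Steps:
Z = 4 (Z = 2**2 = 4)
h = 3 (h = (26 - 1*14)/4 = (26 - 14)*(1/4) = 12*(1/4) = 3)
((61 + h)**2 - 25390)*(33158 - 23180) = ((61 + 3)**2 - 25390)*(33158 - 23180) = (64**2 - 25390)*9978 = (4096 - 25390)*9978 = -21294*9978 = -212471532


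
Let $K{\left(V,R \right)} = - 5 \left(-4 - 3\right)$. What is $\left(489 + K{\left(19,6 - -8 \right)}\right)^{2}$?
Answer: $274576$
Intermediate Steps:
$K{\left(V,R \right)} = 35$ ($K{\left(V,R \right)} = \left(-5\right) \left(-7\right) = 35$)
$\left(489 + K{\left(19,6 - -8 \right)}\right)^{2} = \left(489 + 35\right)^{2} = 524^{2} = 274576$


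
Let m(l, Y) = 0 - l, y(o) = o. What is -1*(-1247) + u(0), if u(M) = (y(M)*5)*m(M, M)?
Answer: 1247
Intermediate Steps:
m(l, Y) = -l
u(M) = -5*M**2 (u(M) = (M*5)*(-M) = (5*M)*(-M) = -5*M**2)
-1*(-1247) + u(0) = -1*(-1247) - 5*0**2 = 1247 - 5*0 = 1247 + 0 = 1247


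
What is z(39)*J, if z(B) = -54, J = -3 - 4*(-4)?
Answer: -702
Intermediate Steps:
J = 13 (J = -3 + 16 = 13)
z(39)*J = -54*13 = -702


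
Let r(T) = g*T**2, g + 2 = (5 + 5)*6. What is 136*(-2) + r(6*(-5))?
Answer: 51928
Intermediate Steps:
g = 58 (g = -2 + (5 + 5)*6 = -2 + 10*6 = -2 + 60 = 58)
r(T) = 58*T**2
136*(-2) + r(6*(-5)) = 136*(-2) + 58*(6*(-5))**2 = -272 + 58*(-30)**2 = -272 + 58*900 = -272 + 52200 = 51928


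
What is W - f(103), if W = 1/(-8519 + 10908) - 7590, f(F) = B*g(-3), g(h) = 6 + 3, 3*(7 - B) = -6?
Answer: -18326018/2389 ≈ -7671.0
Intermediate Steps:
B = 9 (B = 7 - 1/3*(-6) = 7 + 2 = 9)
g(h) = 9
f(F) = 81 (f(F) = 9*9 = 81)
W = -18132509/2389 (W = 1/2389 - 7590 = -18132509/2389 ≈ -7590.0)
W - f(103) = -18132509/2389 - 1*81 = -18132509/2389 - 81 = -18326018/2389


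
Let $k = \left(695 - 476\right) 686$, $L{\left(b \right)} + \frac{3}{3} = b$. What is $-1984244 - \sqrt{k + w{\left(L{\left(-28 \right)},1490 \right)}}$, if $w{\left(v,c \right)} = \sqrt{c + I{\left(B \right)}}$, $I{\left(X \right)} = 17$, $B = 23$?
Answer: $-1984244 - \sqrt{150234 + \sqrt{1507}} \approx -1.9846 \cdot 10^{6}$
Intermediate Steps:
$L{\left(b \right)} = -1 + b$
$k = 150234$ ($k = 219 \cdot 686 = 150234$)
$w{\left(v,c \right)} = \sqrt{17 + c}$ ($w{\left(v,c \right)} = \sqrt{c + 17} = \sqrt{17 + c}$)
$-1984244 - \sqrt{k + w{\left(L{\left(-28 \right)},1490 \right)}} = -1984244 - \sqrt{150234 + \sqrt{17 + 1490}} = -1984244 - \sqrt{150234 + \sqrt{1507}}$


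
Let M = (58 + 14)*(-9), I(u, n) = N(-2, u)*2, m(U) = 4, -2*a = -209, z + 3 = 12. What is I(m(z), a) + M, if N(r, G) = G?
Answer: -640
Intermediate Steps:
z = 9 (z = -3 + 12 = 9)
a = 209/2 (a = -½*(-209) = 209/2 ≈ 104.50)
I(u, n) = 2*u (I(u, n) = u*2 = 2*u)
M = -648 (M = 72*(-9) = -648)
I(m(z), a) + M = 2*4 - 648 = 8 - 648 = -640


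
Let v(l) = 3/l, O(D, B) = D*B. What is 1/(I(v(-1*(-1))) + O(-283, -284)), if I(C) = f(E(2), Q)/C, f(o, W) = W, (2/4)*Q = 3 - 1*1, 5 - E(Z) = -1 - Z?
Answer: 3/241120 ≈ 1.2442e-5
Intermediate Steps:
E(Z) = 6 + Z (E(Z) = 5 - (-1 - Z) = 5 + (1 + Z) = 6 + Z)
Q = 4 (Q = 2*(3 - 1*1) = 2*(3 - 1) = 2*2 = 4)
O(D, B) = B*D
I(C) = 4/C
1/(I(v(-1*(-1))) + O(-283, -284)) = 1/(4/((3/((-1*(-1))))) - 284*(-283)) = 1/(4/((3/1)) + 80372) = 1/(4/((3*1)) + 80372) = 1/(4/3 + 80372) = 1/(241120/3) = 3/241120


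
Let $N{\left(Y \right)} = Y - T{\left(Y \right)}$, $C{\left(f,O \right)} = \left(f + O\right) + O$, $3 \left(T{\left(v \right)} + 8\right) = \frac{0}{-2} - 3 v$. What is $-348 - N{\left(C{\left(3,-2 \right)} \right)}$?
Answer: $-354$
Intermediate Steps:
$T{\left(v \right)} = -8 - v$ ($T{\left(v \right)} = -8 + \frac{\frac{0}{-2} - 3 v}{3} = -8 + \frac{0 \left(- \frac{1}{2}\right) - 3 v}{3} = -8 + \frac{0 - 3 v}{3} = -8 + \frac{\left(-3\right) v}{3} = -8 - v$)
$C{\left(f,O \right)} = f + 2 O$ ($C{\left(f,O \right)} = \left(O + f\right) + O = f + 2 O$)
$N{\left(Y \right)} = 8 + 2 Y$ ($N{\left(Y \right)} = Y - \left(-8 - Y\right) = Y + \left(8 + Y\right) = 8 + 2 Y$)
$-348 - N{\left(C{\left(3,-2 \right)} \right)} = -348 - \left(8 + 2 \left(3 + 2 \left(-2\right)\right)\right) = -348 - \left(8 + 2 \left(3 - 4\right)\right) = -348 - \left(8 + 2 \left(-1\right)\right) = -348 - \left(8 - 2\right) = -348 - 6 = -354$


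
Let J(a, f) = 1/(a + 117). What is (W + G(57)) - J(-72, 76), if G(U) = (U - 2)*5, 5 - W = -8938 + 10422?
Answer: -54181/45 ≈ -1204.0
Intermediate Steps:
W = -1479 (W = 5 - (-8938 + 10422) = 5 - 1*1484 = 5 - 1484 = -1479)
J(a, f) = 1/(117 + a)
G(U) = -10 + 5*U (G(U) = (-2 + U)*5 = -10 + 5*U)
(W + G(57)) - J(-72, 76) = (-1479 + (-10 + 5*57)) - 1/(117 - 72) = (-1479 + (-10 + 285)) - 1/45 = (-1479 + 275) - 1*1/45 = -1204 - 1/45 = -54181/45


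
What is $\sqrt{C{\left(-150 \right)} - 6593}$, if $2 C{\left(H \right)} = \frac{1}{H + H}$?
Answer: $\frac{i \sqrt{23734806}}{60} \approx 81.197 i$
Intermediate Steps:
$C{\left(H \right)} = \frac{1}{4 H}$ ($C{\left(H \right)} = \frac{1}{2 \left(H + H\right)} = \frac{1}{2 \cdot 2 H} = \frac{\frac{1}{2} \frac{1}{H}}{2} = \frac{1}{4 H}$)
$\sqrt{C{\left(-150 \right)} - 6593} = \sqrt{\frac{1}{4 \left(-150\right)} - 6593} = \sqrt{\frac{1}{4} \left(- \frac{1}{150}\right) - 6593} = \sqrt{- \frac{1}{600} - 6593} = \sqrt{- \frac{3955801}{600}} = \frac{i \sqrt{23734806}}{60}$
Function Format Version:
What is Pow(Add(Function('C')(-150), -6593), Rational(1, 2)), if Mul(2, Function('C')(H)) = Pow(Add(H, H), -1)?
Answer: Mul(Rational(1, 60), I, Pow(23734806, Rational(1, 2))) ≈ Mul(81.197, I)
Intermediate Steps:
Function('C')(H) = Mul(Rational(1, 4), Pow(H, -1)) (Function('C')(H) = Mul(Rational(1, 2), Pow(Add(H, H), -1)) = Mul(Rational(1, 2), Pow(Mul(2, H), -1)) = Mul(Rational(1, 2), Mul(Rational(1, 2), Pow(H, -1))) = Mul(Rational(1, 4), Pow(H, -1)))
Pow(Add(Function('C')(-150), -6593), Rational(1, 2)) = Pow(Add(Mul(Rational(1, 4), Pow(-150, -1)), -6593), Rational(1, 2)) = Pow(Add(Mul(Rational(1, 4), Rational(-1, 150)), -6593), Rational(1, 2)) = Pow(Add(Rational(-1, 600), -6593), Rational(1, 2)) = Pow(Rational(-3955801, 600), Rational(1, 2)) = Mul(Rational(1, 60), I, Pow(23734806, Rational(1, 2)))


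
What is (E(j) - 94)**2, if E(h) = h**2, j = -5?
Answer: 4761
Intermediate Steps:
(E(j) - 94)**2 = ((-5)**2 - 94)**2 = (25 - 94)**2 = (-69)**2 = 4761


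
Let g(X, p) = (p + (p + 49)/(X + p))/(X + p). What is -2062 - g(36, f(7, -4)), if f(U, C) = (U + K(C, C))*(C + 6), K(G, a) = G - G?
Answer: -5155763/2500 ≈ -2062.3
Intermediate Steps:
K(G, a) = 0
f(U, C) = U*(6 + C) (f(U, C) = (U + 0)*(C + 6) = U*(6 + C))
g(X, p) = (p + (49 + p)/(X + p))/(X + p)
-2062 - g(36, f(7, -4)) = -2062 - (49 + 7*(6 - 4) + (7*(6 - 4))² + 36*(7*(6 - 4)))/(36 + 7*(6 - 4))² = -2062 - (49 + 7*2 + (7*2)² + 36*(7*2))/(36 + 7*2)² = -2062 - (49 + 14 + 14² + 36*14)/(36 + 14)² = -2062 - (49 + 14 + 196 + 504)/50² = -2062 - 763/2500 = -5155763/2500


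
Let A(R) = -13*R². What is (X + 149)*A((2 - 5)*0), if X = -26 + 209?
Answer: 0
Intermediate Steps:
X = 183
(X + 149)*A((2 - 5)*0) = (183 + 149)*(-13*((2 - 5)*0)²) = 332*(-13*(-3*0)²) = 332*(-13*0²) = 332*(-13*0) = 332*0 = 0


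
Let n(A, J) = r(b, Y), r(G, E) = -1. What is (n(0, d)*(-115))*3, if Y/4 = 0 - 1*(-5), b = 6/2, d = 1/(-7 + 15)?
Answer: 345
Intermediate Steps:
d = ⅛ (d = 1/8 = ⅛ ≈ 0.12500)
b = 3 (b = 6*(½) = 3)
Y = 20 (Y = 4*(0 - 1*(-5)) = 4*(0 + 5) = 4*5 = 20)
n(A, J) = -1
(n(0, d)*(-115))*3 = -1*(-115)*3 = 115*3 = 345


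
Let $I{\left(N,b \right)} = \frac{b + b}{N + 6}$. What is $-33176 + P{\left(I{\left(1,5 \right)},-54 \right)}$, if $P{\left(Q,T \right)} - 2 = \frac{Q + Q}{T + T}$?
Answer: $- \frac{6269891}{189} \approx -33174.0$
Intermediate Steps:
$I{\left(N,b \right)} = \frac{2 b}{6 + N}$
$P{\left(Q,T \right)} = 2 + \frac{Q}{T}$ ($P{\left(Q,T \right)} = 2 + \frac{Q + Q}{T + T} = 2 + \frac{2 Q}{2 T} = 2 + 2 Q \frac{1}{2 T} = 2 + \frac{Q}{T}$)
$-33176 + P{\left(I{\left(1,5 \right)},-54 \right)} = -33176 + \left(2 + \frac{2 \cdot 5 \frac{1}{6 + 1}}{-54}\right) = -33176 + \left(2 + 2 \cdot 5 \cdot \frac{1}{7} \left(- \frac{1}{54}\right)\right) = -33176 + \left(2 + \frac{10}{7} \left(- \frac{1}{54}\right)\right) = -33176 + \left(2 - \frac{5}{189}\right) = -33176 + \frac{373}{189} = - \frac{6269891}{189}$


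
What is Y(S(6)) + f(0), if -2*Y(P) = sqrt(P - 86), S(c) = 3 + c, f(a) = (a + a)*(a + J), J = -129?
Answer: -I*sqrt(77)/2 ≈ -4.3875*I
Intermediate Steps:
f(a) = 2*a*(-129 + a) (f(a) = (a + a)*(a - 129) = (2*a)*(-129 + a) = 2*a*(-129 + a))
Y(P) = -sqrt(-86 + P)/2 (Y(P) = -sqrt(P - 86)/2 = -sqrt(-86 + P)/2)
Y(S(6)) + f(0) = -sqrt(-86 + (3 + 6))/2 + 2*0*(-129 + 0) = -sqrt(-86 + 9)/2 + 2*0*(-129) = -I*sqrt(77)/2 + 0 = -I*sqrt(77)/2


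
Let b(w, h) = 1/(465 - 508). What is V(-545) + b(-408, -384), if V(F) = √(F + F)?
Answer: -1/43 + I*√1090 ≈ -0.023256 + 33.015*I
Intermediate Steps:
b(w, h) = -1/43 (b(w, h) = 1/(-43) = -1/43)
V(F) = √2*√F (V(F) = √(2*F) = √2*√F)
V(-545) + b(-408, -384) = √2*√(-545) - 1/43 = √2*(I*√545) - 1/43 = I*√1090 - 1/43 = -1/43 + I*√1090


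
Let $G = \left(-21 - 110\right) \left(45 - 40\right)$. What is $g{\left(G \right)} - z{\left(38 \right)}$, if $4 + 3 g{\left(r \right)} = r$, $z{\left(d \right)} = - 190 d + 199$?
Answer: $\frac{20404}{3} \approx 6801.3$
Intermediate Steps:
$G = -655$ ($G = \left(-131\right) 5 = -655$)
$z{\left(d \right)} = 199 - 190 d$
$g{\left(r \right)} = - \frac{4}{3} + \frac{r}{3}$
$g{\left(G \right)} - z{\left(38 \right)} = \left(- \frac{4}{3} + \frac{1}{3} \left(-655\right)\right) - \left(199 - 7220\right) = \left(- \frac{4}{3} - \frac{655}{3}\right) - \left(199 - 7220\right) = - \frac{659}{3} - -7021 = - \frac{659}{3} + 7021 = \frac{20404}{3}$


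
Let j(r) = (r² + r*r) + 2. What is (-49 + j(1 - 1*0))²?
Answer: 2025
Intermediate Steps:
j(r) = 2 + 2*r² (j(r) = (r² + r²) + 2 = 2*r² + 2 = 2 + 2*r²)
(-49 + j(1 - 1*0))² = (-49 + (2 + 2*(1 - 1*0)²))² = (-49 + (2 + 2*(1 + 0)²))² = (-49 + (2 + 2*1²))² = (-49 + (2 + 2*1))² = (-49 + (2 + 2))² = (-49 + 4)² = (-45)² = 2025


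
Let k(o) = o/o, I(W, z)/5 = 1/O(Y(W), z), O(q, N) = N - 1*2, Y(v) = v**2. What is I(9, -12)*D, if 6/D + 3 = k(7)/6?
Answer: 90/119 ≈ 0.75630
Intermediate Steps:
O(q, N) = -2 + N (O(q, N) = N - 2 = -2 + N)
I(W, z) = 5/(-2 + z)
k(o) = 1
D = -36/17 (D = 6/(-3 + 1/6) = 6/(-17/6) = 6*(-6/17) = -36/17 ≈ -2.1176)
I(9, -12)*D = (5/(-2 - 12))*(-36/17) = (5/(-14))*(-36/17) = (5*(-1/14))*(-36/17) = -5/14*(-36/17) = 90/119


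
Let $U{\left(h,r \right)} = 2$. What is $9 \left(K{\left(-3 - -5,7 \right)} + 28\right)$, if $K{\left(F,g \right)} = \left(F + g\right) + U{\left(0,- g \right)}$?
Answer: $351$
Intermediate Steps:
$K{\left(F,g \right)} = 2 + F + g$ ($K{\left(F,g \right)} = \left(F + g\right) + 2 = 2 + F + g$)
$9 \left(K{\left(-3 - -5,7 \right)} + 28\right) = 9 \left(\left(2 - -2 + 7\right) + 28\right) = 9 \left(\left(2 + \left(-3 + 5\right) + 7\right) + 28\right) = 9 \left(\left(2 + 2 + 7\right) + 28\right) = 9 \left(11 + 28\right) = 9 \cdot 39 = 351$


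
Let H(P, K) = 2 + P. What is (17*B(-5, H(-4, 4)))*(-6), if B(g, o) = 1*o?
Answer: 204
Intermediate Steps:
B(g, o) = o
(17*B(-5, H(-4, 4)))*(-6) = (17*(2 - 4))*(-6) = (17*(-2))*(-6) = -34*(-6) = 204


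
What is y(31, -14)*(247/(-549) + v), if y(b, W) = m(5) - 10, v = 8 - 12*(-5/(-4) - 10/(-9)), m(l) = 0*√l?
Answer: 114100/549 ≈ 207.83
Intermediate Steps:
m(l) = 0
v = -61/3 (v = 8 - 12*(-5*(-¼) - 10*(-⅑)) = 8 - 12*(5/4 + 10/9) = 8 - 12*85/36 = 8 - 85/3 = -61/3 ≈ -20.333)
y(b, W) = -10 (y(b, W) = 0 - 10 = -10)
y(31, -14)*(247/(-549) + v) = -10*(247/(-549) - 61/3) = -10*(247*(-1/549) - 61/3) = -10*(-247/549 - 61/3) = -10*(-11410/549) = 114100/549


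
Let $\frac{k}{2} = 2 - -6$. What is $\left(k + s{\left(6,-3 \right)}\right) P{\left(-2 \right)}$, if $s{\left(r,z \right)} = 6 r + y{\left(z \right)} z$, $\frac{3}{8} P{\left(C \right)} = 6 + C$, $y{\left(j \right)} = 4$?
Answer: $\frac{1280}{3} \approx 426.67$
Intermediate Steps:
$P{\left(C \right)} = 16 + \frac{8 C}{3}$ ($P{\left(C \right)} = \frac{8 \left(6 + C\right)}{3} = 16 + \frac{8 C}{3}$)
$s{\left(r,z \right)} = 4 z + 6 r$ ($s{\left(r,z \right)} = 6 r + 4 z = 4 z + 6 r$)
$k = 16$ ($k = 2 \left(2 - -6\right) = 2 \left(2 + 6\right) = 2 \cdot 8 = 16$)
$\left(k + s{\left(6,-3 \right)}\right) P{\left(-2 \right)} = \left(16 + \left(4 \left(-3\right) + 6 \cdot 6\right)\right) \left(16 + \frac{8}{3} \left(-2\right)\right) = \left(16 + \left(-12 + 36\right)\right) \left(16 - \frac{16}{3}\right) = \left(16 + 24\right) \frac{32}{3} = 40 \cdot \frac{32}{3} = \frac{1280}{3}$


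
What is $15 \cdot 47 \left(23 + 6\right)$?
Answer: $20445$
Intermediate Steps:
$15 \cdot 47 \left(23 + 6\right) = 705 \cdot 29 = 20445$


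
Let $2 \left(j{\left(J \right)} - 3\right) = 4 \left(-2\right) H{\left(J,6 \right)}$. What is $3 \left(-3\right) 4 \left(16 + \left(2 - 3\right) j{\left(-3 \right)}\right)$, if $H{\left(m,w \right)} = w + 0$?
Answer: $-1332$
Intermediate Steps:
$H{\left(m,w \right)} = w$
$j{\left(J \right)} = -21$ ($j{\left(J \right)} = 3 + \frac{4 \left(-2\right) 6}{2} = 3 + \frac{\left(-8\right) 6}{2} = 3 + \frac{1}{2} \left(-48\right) = 3 - 24 = -21$)
$3 \left(-3\right) 4 \left(16 + \left(2 - 3\right) j{\left(-3 \right)}\right) = 3 \left(-3\right) 4 \left(16 + \left(2 - 3\right) \left(-21\right)\right) = \left(-9\right) 4 \left(16 - -21\right) = - 36 \left(16 + 21\right) = \left(-36\right) 37 = -1332$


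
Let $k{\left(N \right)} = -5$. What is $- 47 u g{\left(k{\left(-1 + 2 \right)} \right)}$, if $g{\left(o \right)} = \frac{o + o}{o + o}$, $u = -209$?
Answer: $9823$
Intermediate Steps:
$g{\left(o \right)} = 1$ ($g{\left(o \right)} = \frac{2 o}{2 o} = 2 o \frac{1}{2 o} = 1$)
$- 47 u g{\left(k{\left(-1 + 2 \right)} \right)} = \left(-47\right) \left(-209\right) 1 = 9823 \cdot 1 = 9823$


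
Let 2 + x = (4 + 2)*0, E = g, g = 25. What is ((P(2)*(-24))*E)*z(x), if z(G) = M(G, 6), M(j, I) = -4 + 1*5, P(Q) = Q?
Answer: -1200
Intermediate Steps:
E = 25
M(j, I) = 1 (M(j, I) = -4 + 5 = 1)
x = -2 (x = -2 + (4 + 2)*0 = -2 + 6*0 = -2 + 0 = -2)
z(G) = 1
((P(2)*(-24))*E)*z(x) = ((2*(-24))*25)*1 = -48*25*1 = -1200*1 = -1200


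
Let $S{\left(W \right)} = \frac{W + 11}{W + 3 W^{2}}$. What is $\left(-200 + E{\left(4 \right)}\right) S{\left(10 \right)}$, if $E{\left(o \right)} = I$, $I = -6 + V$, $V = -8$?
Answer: $- \frac{2247}{155} \approx -14.497$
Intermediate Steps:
$I = -14$ ($I = -6 - 8 = -14$)
$E{\left(o \right)} = -14$
$S{\left(W \right)} = \frac{11 + W}{W + 3 W^{2}}$
$\left(-200 + E{\left(4 \right)}\right) S{\left(10 \right)} = \left(-200 - 14\right) \frac{11 + 10}{10 \left(1 + 3 \cdot 10\right)} = - 214 \cdot \frac{1}{10} \frac{1}{1 + 30} \cdot 21 = - 214 \cdot \frac{1}{10} \cdot \frac{1}{31} \cdot 21 = \left(-214\right) \frac{21}{310} = - \frac{2247}{155}$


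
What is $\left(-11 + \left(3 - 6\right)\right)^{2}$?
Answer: $196$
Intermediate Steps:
$\left(-11 + \left(3 - 6\right)\right)^{2} = \left(-11 - 3\right)^{2} = \left(-14\right)^{2} = 196$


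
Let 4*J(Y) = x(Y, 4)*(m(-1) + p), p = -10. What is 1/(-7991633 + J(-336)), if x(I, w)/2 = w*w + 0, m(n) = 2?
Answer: -1/7991697 ≈ -1.2513e-7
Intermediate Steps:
x(I, w) = 2*w² (x(I, w) = 2*(w*w + 0) = 2*(w² + 0) = 2*w²)
J(Y) = -64 (J(Y) = ((2*4²)*(2 - 10))/4 = ((2*16)*(-8))/4 = (32*(-8))/4 = (¼)*(-256) = -64)
1/(-7991633 + J(-336)) = 1/(-7991633 - 64) = 1/(-7991697) = -1/7991697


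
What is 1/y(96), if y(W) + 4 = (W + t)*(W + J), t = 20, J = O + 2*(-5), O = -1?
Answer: 1/9856 ≈ 0.00010146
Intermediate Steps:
J = -11 (J = -1 + 2*(-5) = -1 - 10 = -11)
y(W) = -4 + (-11 + W)*(20 + W) (y(W) = -4 + (W + 20)*(W - 11) = -4 + (20 + W)*(-11 + W) = -4 + (-11 + W)*(20 + W))
1/y(96) = 1/(-224 + 96² + 9*96) = 1/(-224 + 9216 + 864) = 1/9856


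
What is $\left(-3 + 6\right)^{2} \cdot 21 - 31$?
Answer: $158$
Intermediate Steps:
$\left(-3 + 6\right)^{2} \cdot 21 - 31 = 3^{2} \cdot 21 - 31 = 9 \cdot 21 - 31 = 189 - 31 = 158$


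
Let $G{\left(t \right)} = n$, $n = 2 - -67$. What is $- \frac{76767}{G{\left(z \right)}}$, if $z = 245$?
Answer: $- \frac{25589}{23} \approx -1112.6$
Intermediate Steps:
$n = 69$ ($n = 2 + 67 = 69$)
$G{\left(t \right)} = 69$
$- \frac{76767}{G{\left(z \right)}} = - \frac{76767}{69} = \left(-76767\right) \frac{1}{69} = - \frac{25589}{23}$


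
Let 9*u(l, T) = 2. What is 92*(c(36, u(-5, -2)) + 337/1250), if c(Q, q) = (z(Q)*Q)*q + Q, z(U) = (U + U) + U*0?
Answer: 35205502/625 ≈ 56329.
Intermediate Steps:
z(U) = 2*U (z(U) = 2*U + 0 = 2*U)
u(l, T) = 2/9 (u(l, T) = (⅑)*2 = 2/9)
c(Q, q) = Q + 2*q*Q² (c(Q, q) = ((2*Q)*Q)*q + Q = (2*Q²)*q + Q = 2*q*Q² + Q = Q + 2*q*Q²)
92*(c(36, u(-5, -2)) + 337/1250) = 92*(36*(1 + 2*36*(2/9)) + 337/1250) = 92*(36*(1 + 16) + 337*(1/1250)) = 92*(36*17 + 337/1250) = 92*(612 + 337/1250) = 92*(765337/1250) = 35205502/625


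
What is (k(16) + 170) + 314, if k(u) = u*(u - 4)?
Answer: 676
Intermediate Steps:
k(u) = u*(-4 + u)
(k(16) + 170) + 314 = (16*(-4 + 16) + 170) + 314 = (16*12 + 170) + 314 = (192 + 170) + 314 = 362 + 314 = 676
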